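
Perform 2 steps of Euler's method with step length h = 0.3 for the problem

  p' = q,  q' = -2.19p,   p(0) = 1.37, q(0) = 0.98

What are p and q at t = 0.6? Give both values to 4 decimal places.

Euler on (p,q): p_{n+1} = p_n + h·p', q_{n+1} = q_n + h·q'.
0.000000: (1.370000, 0.980000); f=(0.980000, -3.000300) → (1.664000, 0.079910)
0.300000: (1.664000, 0.079910); f=(0.079910, -3.644160) → (1.687973, -1.013338)
(p(0.6), q(0.6)) ≈ (1.6880, -1.0133)

1.6880, -1.0133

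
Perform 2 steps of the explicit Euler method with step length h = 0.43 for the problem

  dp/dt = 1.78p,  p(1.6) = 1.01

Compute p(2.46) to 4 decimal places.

3.1478

Euler: p_{n+1} = p_n + h·f(t_n, p_n).
t=1.600000, p=1.010000: f=1.797800 → p ← 1.010000 + 0.43·1.797800 = 1.783054
t=2.030000, p=1.783054: f=3.173836 → p ← 1.783054 + 0.43·3.173836 = 3.147804
p(2.46) ≈ 3.1478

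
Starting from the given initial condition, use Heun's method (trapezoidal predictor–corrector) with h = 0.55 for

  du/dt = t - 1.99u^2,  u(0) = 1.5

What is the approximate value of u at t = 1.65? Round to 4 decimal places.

0.6660

Heun: k1 = f(t_n, u_n); k2 = f(t_n + h, u_n + h·k1); u_{n+1} = u_n + (h/2)·(k1 + k2).
t=0.000000, u=1.500000:
  k1 = f(0.000000, 1.500000) = -4.477500
  k2 = f(0.550000, -0.962625) = -1.294027
  u ← 1.500000 + (0.55/2)·(-4.477500 + (-1.294027)) = -0.087170
t=0.550000, u=-0.087170:
  k1 = f(0.550000, -0.087170) = 0.534879
  k2 = f(1.100000, 0.207013) = 1.014720
  u ← -0.087170 + (0.55/2)·(0.534879 + 1.014720) = 0.338970
t=1.100000, u=0.338970:
  k1 = f(1.100000, 0.338970) = 0.871348
  k2 = f(1.650000, 0.818211) = 0.317756
  u ← 0.338970 + (0.55/2)·(0.871348 + 0.317756) = 0.665973
u(1.65) ≈ 0.6660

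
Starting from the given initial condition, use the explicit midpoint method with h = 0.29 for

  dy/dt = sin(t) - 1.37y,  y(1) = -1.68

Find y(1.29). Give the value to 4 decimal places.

-0.9295

Midpoint: k1 = f(t_n, y_n); k2 = f(t_n + h/2, y_n + (h/2)·k1); y_{n+1} = y_n + h·k2.
t=1.000000, y=-1.680000:
  k1 = f(1.000000, -1.680000) = 3.143071
  k2 = f(1.145000, -1.224255) = 2.587939
  y ← -1.680000 + 0.29·2.587939 = -0.929498
y(1.29) ≈ -0.9295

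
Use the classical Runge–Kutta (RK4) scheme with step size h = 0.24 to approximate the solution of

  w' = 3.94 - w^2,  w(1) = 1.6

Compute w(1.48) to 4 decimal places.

1.9212

RK4: k1 = f(x_n, w_n); k2 = f(x_n + h/2, w_n + (h/2)·k1); k3 = f(x_n + h/2, w_n + (h/2)·k2); k4 = f(x_n + h, w_n + h·k3); w_{n+1} = w_n + (h/6)·(k1 + 2k2 + 2k3 + k4).
x=1.000000, w=1.600000:
  k1 = f(1.000000, 1.600000) = 1.380000
  k2 = f(1.120000, 1.765600) = 0.822657
  k3 = f(1.120000, 1.698719) = 1.054354
  k4 = f(1.240000, 1.853045) = 0.506224
  w ← 1.600000 + (0.24/6)·(k1 + 2k2 + 2k3 + k4) = 1.825610
x=1.240000, w=1.825610:
  k1 = f(1.240000, 1.825610) = 0.607149
  k2 = f(1.360000, 1.898468) = 0.335820
  k3 = f(1.360000, 1.865908) = 0.458386
  k4 = f(1.480000, 1.935623) = 0.193365
  w ← 1.825610 + (0.24/6)·(k1 + 2k2 + 2k3 + k4) = 1.921167
w(1.48) ≈ 1.9212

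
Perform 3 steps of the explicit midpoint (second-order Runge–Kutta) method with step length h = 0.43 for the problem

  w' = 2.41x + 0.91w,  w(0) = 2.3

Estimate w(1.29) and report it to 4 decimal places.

10.1517

Midpoint: k1 = f(x_n, w_n); k2 = f(x_n + h/2, w_n + (h/2)·k1); w_{n+1} = w_n + h·k2.
x=0.000000, w=2.300000:
  k1 = f(0.000000, 2.300000) = 2.093000
  k2 = f(0.215000, 2.749995) = 3.020645
  w ← 2.300000 + 0.43·3.020645 = 3.598878
x=0.430000, w=3.598878:
  k1 = f(0.430000, 3.598878) = 4.311279
  k2 = f(0.645000, 4.525802) = 5.672930
  w ← 3.598878 + 0.43·5.672930 = 6.038238
x=0.860000, w=6.038238:
  k1 = f(0.860000, 6.038238) = 7.567396
  k2 = f(1.075000, 7.665228) = 9.566107
  w ← 6.038238 + 0.43·9.566107 = 10.151664
w(1.29) ≈ 10.1517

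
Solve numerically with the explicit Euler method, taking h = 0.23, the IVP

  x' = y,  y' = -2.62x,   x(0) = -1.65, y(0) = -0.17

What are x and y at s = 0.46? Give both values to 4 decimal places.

Euler on (x,y): x_{n+1} = x_n + h·x', y_{n+1} = y_n + h·y'.
0.000000: (-1.650000, -0.170000); f=(-0.170000, 4.323000) → (-1.689100, 0.824290)
0.230000: (-1.689100, 0.824290); f=(0.824290, 4.425442) → (-1.499513, 1.842142)
(x(0.46), y(0.46)) ≈ (-1.4995, 1.8421)

-1.4995, 1.8421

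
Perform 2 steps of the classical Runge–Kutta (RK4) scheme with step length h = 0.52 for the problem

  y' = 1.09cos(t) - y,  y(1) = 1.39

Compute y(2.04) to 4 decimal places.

0.4648

RK4: k1 = f(t_n, y_n); k2 = f(t_n + h/2, y_n + (h/2)·k1); k3 = f(t_n + h/2, y_n + (h/2)·k2); k4 = f(t_n + h, y_n + h·k3); y_{n+1} = y_n + (h/6)·(k1 + 2k2 + 2k3 + k4).
t=1.000000, y=1.390000:
  k1 = f(1.000000, 1.390000) = -0.801070
  k2 = f(1.260000, 1.181722) = -0.848381
  k3 = f(1.260000, 1.169421) = -0.836080
  k4 = f(1.520000, 0.955238) = -0.899894
  y ← 1.390000 + (0.52/6)·(k1 + 2k2 + 2k3 + k4) = 0.950610
t=1.520000, y=0.950610:
  k1 = f(1.520000, 0.950610) = -0.895266
  k2 = f(1.780000, 0.717841) = -0.944213
  k3 = f(1.780000, 0.705114) = -0.931487
  k4 = f(2.040000, 0.466237) = -0.959109
  y ← 0.950610 + (0.52/6)·(k1 + 2k2 + 2k3 + k4) = 0.464776
y(2.04) ≈ 0.4648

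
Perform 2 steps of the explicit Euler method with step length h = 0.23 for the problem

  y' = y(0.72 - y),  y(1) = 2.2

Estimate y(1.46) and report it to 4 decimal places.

Euler: y_{n+1} = y_n + h·f(x_n, y_n).
x=1.000000, y=2.200000: f=-3.256000 → y ← 2.200000 + 0.23·(-3.256000) = 1.451120
x=1.230000, y=1.451120: f=-1.060943 → y ← 1.451120 + 0.23·(-1.060943) = 1.207103
y(1.46) ≈ 1.2071

1.2071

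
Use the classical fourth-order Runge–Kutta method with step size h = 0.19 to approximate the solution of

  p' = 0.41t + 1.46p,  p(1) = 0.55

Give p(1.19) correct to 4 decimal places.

0.8237

RK4: k1 = f(t_n, p_n); k2 = f(t_n + h/2, p_n + (h/2)·k1); k3 = f(t_n + h/2, p_n + (h/2)·k2); k4 = f(t_n + h, p_n + h·k3); p_{n+1} = p_n + (h/6)·(k1 + 2k2 + 2k3 + k4).
t=1.000000, p=0.550000:
  k1 = f(1.000000, 0.550000) = 1.213000
  k2 = f(1.095000, 0.665235) = 1.420193
  k3 = f(1.095000, 0.684918) = 1.448931
  k4 = f(1.190000, 0.825297) = 1.692833
  p ← 0.550000 + (0.19/6)·(k1 + 2k2 + 2k3 + k4) = 0.823729
p(1.19) ≈ 0.8237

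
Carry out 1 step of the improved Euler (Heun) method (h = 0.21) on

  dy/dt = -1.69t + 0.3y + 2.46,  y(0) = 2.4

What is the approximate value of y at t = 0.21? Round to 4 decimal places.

3.0516

Heun: k1 = f(t_n, y_n); k2 = f(t_n + h, y_n + h·k1); y_{n+1} = y_n + (h/2)·(k1 + k2).
t=0.000000, y=2.400000:
  k1 = f(0.000000, 2.400000) = 3.180000
  k2 = f(0.210000, 3.067800) = 3.025440
  y ← 2.400000 + (0.21/2)·(3.180000 + 3.025440) = 3.051571
y(0.21) ≈ 3.0516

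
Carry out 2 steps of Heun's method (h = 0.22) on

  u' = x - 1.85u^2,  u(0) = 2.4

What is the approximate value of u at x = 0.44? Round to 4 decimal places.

0.9160

Heun: k1 = f(x_n, u_n); k2 = f(x_n + h, u_n + h·k1); u_{n+1} = u_n + (h/2)·(k1 + k2).
x=0.000000, u=2.400000:
  k1 = f(0.000000, 2.400000) = -10.656000
  k2 = f(0.220000, 0.055680) = 0.214265
  u ← 2.400000 + (0.22/2)·(-10.656000 + 0.214265) = 1.251409
x=0.220000, u=1.251409:
  k1 = f(0.220000, 1.251409) = -2.677146
  k2 = f(0.440000, 0.662437) = -0.371822
  u ← 1.251409 + (0.22/2)·(-2.677146 + (-0.371822)) = 0.916023
u(0.44) ≈ 0.9160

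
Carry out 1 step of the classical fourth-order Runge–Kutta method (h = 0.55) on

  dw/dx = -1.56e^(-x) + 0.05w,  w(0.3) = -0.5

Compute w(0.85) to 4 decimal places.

RK4: k1 = f(x_n, w_n); k2 = f(x_n + h/2, w_n + (h/2)·k1); k3 = f(x_n + h/2, w_n + (h/2)·k2); k4 = f(x_n + h, w_n + h·k3); w_{n+1} = w_n + (h/6)·(k1 + 2k2 + 2k3 + k4).
x=0.300000, w=-0.500000:
  k1 = f(0.300000, -0.500000) = -1.180676
  k2 = f(0.575000, -0.824686) = -0.919054
  k3 = f(0.575000, -0.752740) = -0.915457
  k4 = f(0.850000, -1.003501) = -0.716942
  w ← -0.500000 + (0.55/6)·(k1 + 2k2 + 2k3 + k4) = -1.010275
w(0.85) ≈ -1.0103

-1.0103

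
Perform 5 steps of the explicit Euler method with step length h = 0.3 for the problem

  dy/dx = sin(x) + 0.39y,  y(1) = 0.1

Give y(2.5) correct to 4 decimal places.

1.9035

Euler: y_{n+1} = y_n + h·f(x_n, y_n).
x=1.000000, y=0.100000: f=0.880471 → y ← 0.100000 + 0.3·0.880471 = 0.364141
x=1.300000, y=0.364141: f=1.105573 → y ← 0.364141 + 0.3·1.105573 = 0.695813
x=1.600000, y=0.695813: f=1.270941 → y ← 0.695813 + 0.3·1.270941 = 1.077096
x=1.900000, y=1.077096: f=1.366367 → y ← 1.077096 + 0.3·1.366367 = 1.487006
x=2.200000, y=1.487006: f=1.388429 → y ← 1.487006 + 0.3·1.388429 = 1.903534
y(2.5) ≈ 1.9035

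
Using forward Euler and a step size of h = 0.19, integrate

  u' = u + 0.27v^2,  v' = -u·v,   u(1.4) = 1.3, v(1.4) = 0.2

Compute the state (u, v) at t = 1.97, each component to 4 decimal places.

2.1956, 0.0690

Euler on (u,v): u_{n+1} = u_n + h·u', v_{n+1} = v_n + h·v'.
1.400000: (1.300000, 0.200000); f=(1.310800, -0.260000) → (1.549052, 0.150600)
1.590000: (1.549052, 0.150600); f=(1.555176, -0.233287) → (1.844535, 0.106275)
1.780000: (1.844535, 0.106275); f=(1.847585, -0.196029) → (2.195577, 0.069030)
(u(1.97), v(1.97)) ≈ (2.1956, 0.0690)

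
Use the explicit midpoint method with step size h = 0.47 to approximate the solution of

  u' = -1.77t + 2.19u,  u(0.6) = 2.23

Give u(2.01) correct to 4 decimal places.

25.0531

Midpoint: k1 = f(t_n, u_n); k2 = f(t_n + h/2, u_n + (h/2)·k1); u_{n+1} = u_n + h·k2.
t=0.600000, u=2.230000:
  k1 = f(0.600000, 2.230000) = 3.821700
  k2 = f(0.835000, 3.128099) = 5.372588
  u ← 2.230000 + 0.47·5.372588 = 4.755116
t=1.070000, u=4.755116:
  k1 = f(1.070000, 4.755116) = 8.519805
  k2 = f(1.305000, 6.757270) = 12.488572
  u ← 4.755116 + 0.47·12.488572 = 10.624745
t=1.540000, u=10.624745:
  k1 = f(1.540000, 10.624745) = 20.542392
  k2 = f(1.775000, 15.452207) = 30.698584
  u ← 10.624745 + 0.47·30.698584 = 25.053080
u(2.01) ≈ 25.0531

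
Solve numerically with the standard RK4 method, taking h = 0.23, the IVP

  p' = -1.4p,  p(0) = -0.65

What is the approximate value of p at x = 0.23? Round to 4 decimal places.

-0.4711

RK4: k1 = f(x_n, p_n); k2 = f(x_n + h/2, p_n + (h/2)·k1); k3 = f(x_n + h/2, p_n + (h/2)·k2); k4 = f(x_n + h, p_n + h·k3); p_{n+1} = p_n + (h/6)·(k1 + 2k2 + 2k3 + k4).
x=0.000000, p=-0.650000:
  k1 = f(0.000000, -0.650000) = 0.910000
  k2 = f(0.115000, -0.545350) = 0.763490
  k3 = f(0.115000, -0.562199) = 0.787078
  k4 = f(0.230000, -0.468972) = 0.656561
  p ← -0.650000 + (0.23/6)·(k1 + 2k2 + 2k3 + k4) = -0.471072
p(0.23) ≈ -0.4711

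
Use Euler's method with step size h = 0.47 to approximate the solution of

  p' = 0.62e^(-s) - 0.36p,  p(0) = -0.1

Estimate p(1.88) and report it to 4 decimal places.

Euler: p_{n+1} = p_n + h·f(s_n, p_n).
s=0.000000, p=-0.100000: f=0.656000 → p ← -0.100000 + 0.47·0.656000 = 0.208320
s=0.470000, p=0.208320: f=0.312506 → p ← 0.208320 + 0.47·0.312506 = 0.355198
s=0.940000, p=0.355198: f=0.114318 → p ← 0.355198 + 0.47·0.114318 = 0.408927
s=1.410000, p=0.408927: f=0.004155 → p ← 0.408927 + 0.47·0.004155 = 0.410880
p(1.88) ≈ 0.4109

0.4109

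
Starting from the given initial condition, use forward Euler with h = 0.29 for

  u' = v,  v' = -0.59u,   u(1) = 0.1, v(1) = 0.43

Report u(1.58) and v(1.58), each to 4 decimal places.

0.3444, 0.3744

Euler on (u,v): u_{n+1} = u_n + h·u', v_{n+1} = v_n + h·v'.
1.000000: (0.100000, 0.430000); f=(0.430000, -0.059000) → (0.224700, 0.412890)
1.290000: (0.224700, 0.412890); f=(0.412890, -0.132573) → (0.344438, 0.374444)
(u(1.58), v(1.58)) ≈ (0.3444, 0.3744)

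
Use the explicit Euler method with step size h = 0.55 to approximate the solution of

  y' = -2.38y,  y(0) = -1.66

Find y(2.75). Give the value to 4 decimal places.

Euler: y_{n+1} = y_n + h·f(t_n, y_n).
t=0.000000, y=-1.660000: f=3.950800 → y ← -1.660000 + 0.55·3.950800 = 0.512940
t=0.550000, y=0.512940: f=-1.220797 → y ← 0.512940 + 0.55·(-1.220797) = -0.158498
t=1.100000, y=-0.158498: f=0.377226 → y ← -0.158498 + 0.55·0.377226 = 0.048976
t=1.650000, y=0.048976: f=-0.116563 → y ← 0.048976 + 0.55·(-0.116563) = -0.015134
t=2.200000, y=-0.015134: f=0.036018 → y ← -0.015134 + 0.55·0.036018 = 0.004676
y(2.75) ≈ 0.0047

0.0047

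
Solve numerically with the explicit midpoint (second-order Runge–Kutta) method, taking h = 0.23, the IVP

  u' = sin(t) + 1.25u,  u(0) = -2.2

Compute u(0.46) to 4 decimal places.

-3.7643

Midpoint: k1 = f(t_n, u_n); k2 = f(t_n + h/2, u_n + (h/2)·k1); u_{n+1} = u_n + h·k2.
t=0.000000, u=-2.200000:
  k1 = f(0.000000, -2.200000) = -2.750000
  k2 = f(0.115000, -2.516250) = -3.030566
  u ← -2.200000 + 0.23·(-3.030566) = -2.897030
t=0.230000, u=-2.897030:
  k1 = f(0.230000, -2.897030) = -3.393310
  k2 = f(0.345000, -3.287261) = -3.770879
  u ← -2.897030 + 0.23·(-3.770879) = -3.764332
u(0.46) ≈ -3.7643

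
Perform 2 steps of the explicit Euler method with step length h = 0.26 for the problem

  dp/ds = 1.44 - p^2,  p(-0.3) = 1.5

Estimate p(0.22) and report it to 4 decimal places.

1.2315

Euler: p_{n+1} = p_n + h·f(s_n, p_n).
s=-0.300000, p=1.500000: f=-0.810000 → p ← 1.500000 + 0.26·(-0.810000) = 1.289400
s=-0.040000, p=1.289400: f=-0.222552 → p ← 1.289400 + 0.26·(-0.222552) = 1.231536
p(0.22) ≈ 1.2315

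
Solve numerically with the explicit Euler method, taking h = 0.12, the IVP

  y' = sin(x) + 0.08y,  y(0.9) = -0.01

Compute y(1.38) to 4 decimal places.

0.4149

Euler: y_{n+1} = y_n + h·f(x_n, y_n).
x=0.900000, y=-0.010000: f=0.782527 → y ← -0.010000 + 0.12·0.782527 = 0.083903
x=1.020000, y=0.083903: f=0.858820 → y ← 0.083903 + 0.12·0.858820 = 0.186962
x=1.140000, y=0.186962: f=0.923590 → y ← 0.186962 + 0.12·0.923590 = 0.297793
x=1.260000, y=0.297793: f=0.975914 → y ← 0.297793 + 0.12·0.975914 = 0.414902
y(1.38) ≈ 0.4149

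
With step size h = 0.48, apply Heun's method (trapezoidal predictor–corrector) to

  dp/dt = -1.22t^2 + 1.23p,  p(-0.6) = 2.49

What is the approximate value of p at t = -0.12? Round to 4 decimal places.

Heun: k1 = f(t_n, p_n); k2 = f(t_n + h, p_n + h·k1); p_{n+1} = p_n + (h/2)·(k1 + k2).
t=-0.600000, p=2.490000:
  k1 = f(-0.600000, 2.490000) = 2.623500
  k2 = f(-0.120000, 3.749280) = 4.594046
  p ← 2.490000 + (0.48/2)·(2.623500 + 4.594046) = 4.222211
p(-0.12) ≈ 4.2222

4.2222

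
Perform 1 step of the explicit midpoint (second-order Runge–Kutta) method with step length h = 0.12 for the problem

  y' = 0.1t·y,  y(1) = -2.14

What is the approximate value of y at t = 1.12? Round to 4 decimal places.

-2.1674

Midpoint: k1 = f(t_n, y_n); k2 = f(t_n + h/2, y_n + (h/2)·k1); y_{n+1} = y_n + h·k2.
t=1.000000, y=-2.140000:
  k1 = f(1.000000, -2.140000) = -0.214000
  k2 = f(1.060000, -2.152840) = -0.228201
  y ← -2.140000 + 0.12·(-0.228201) = -2.167384
y(1.12) ≈ -2.1674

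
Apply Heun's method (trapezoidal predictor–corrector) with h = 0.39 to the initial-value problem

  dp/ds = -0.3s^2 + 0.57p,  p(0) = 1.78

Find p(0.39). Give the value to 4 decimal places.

2.2108

Heun: k1 = f(s_n, p_n); k2 = f(s_n + h, p_n + h·k1); p_{n+1} = p_n + (h/2)·(k1 + k2).
s=0.000000, p=1.780000:
  k1 = f(0.000000, 1.780000) = 1.014600
  k2 = f(0.390000, 2.175694) = 1.194516
  p ← 1.780000 + (0.39/2)·(1.014600 + 1.194516) = 2.210778
p(0.39) ≈ 2.2108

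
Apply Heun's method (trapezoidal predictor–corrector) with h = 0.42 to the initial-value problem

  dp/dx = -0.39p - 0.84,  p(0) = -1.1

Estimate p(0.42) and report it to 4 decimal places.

-1.2585

Heun: k1 = f(x_n, p_n); k2 = f(x_n + h, p_n + h·k1); p_{n+1} = p_n + (h/2)·(k1 + k2).
x=0.000000, p=-1.100000:
  k1 = f(0.000000, -1.100000) = -0.411000
  k2 = f(0.420000, -1.272620) = -0.343678
  p ← -1.100000 + (0.42/2)·(-0.411000 + (-0.343678)) = -1.258482
p(0.42) ≈ -1.2585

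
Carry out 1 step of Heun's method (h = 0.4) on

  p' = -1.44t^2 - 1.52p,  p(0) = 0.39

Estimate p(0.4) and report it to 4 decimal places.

0.1789

Heun: k1 = f(t_n, p_n); k2 = f(t_n + h, p_n + h·k1); p_{n+1} = p_n + (h/2)·(k1 + k2).
t=0.000000, p=0.390000:
  k1 = f(0.000000, 0.390000) = -0.592800
  k2 = f(0.400000, 0.152880) = -0.462778
  p ← 0.390000 + (0.4/2)·(-0.592800 + (-0.462778)) = 0.178884
p(0.4) ≈ 0.1789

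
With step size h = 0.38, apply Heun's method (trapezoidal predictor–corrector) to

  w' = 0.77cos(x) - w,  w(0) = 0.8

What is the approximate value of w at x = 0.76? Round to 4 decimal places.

0.7304

Heun: k1 = f(x_n, w_n); k2 = f(x_n + h, w_n + h·k1); w_{n+1} = w_n + (h/2)·(k1 + k2).
x=0.000000, w=0.800000:
  k1 = f(0.000000, 0.800000) = -0.030000
  k2 = f(0.380000, 0.788600) = -0.073528
  w ← 0.800000 + (0.38/2)·(-0.030000 + (-0.073528)) = 0.780330
x=0.380000, w=0.780330:
  k1 = f(0.380000, 0.780330) = -0.065258
  k2 = f(0.760000, 0.755532) = -0.197408
  w ← 0.780330 + (0.38/2)·(-0.065258 + (-0.197408)) = 0.730423
w(0.76) ≈ 0.7304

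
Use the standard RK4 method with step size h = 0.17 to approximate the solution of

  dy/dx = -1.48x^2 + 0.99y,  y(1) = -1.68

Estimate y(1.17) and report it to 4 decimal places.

-2.3097

RK4: k1 = f(x_n, y_n); k2 = f(x_n + h/2, y_n + (h/2)·k1); k3 = f(x_n + h/2, y_n + (h/2)·k2); k4 = f(x_n + h, y_n + h·k3); y_{n+1} = y_n + (h/6)·(k1 + 2k2 + 2k3 + k4).
x=1.000000, y=-1.680000:
  k1 = f(1.000000, -1.680000) = -3.143200
  k2 = f(1.085000, -1.947172) = -3.669993
  k3 = f(1.085000, -1.991949) = -3.714323
  k4 = f(1.170000, -2.311435) = -4.314293
  y ← -1.680000 + (0.17/6)·(k1 + 2k2 + 2k3 + k4) = -2.309740
y(1.17) ≈ -2.3097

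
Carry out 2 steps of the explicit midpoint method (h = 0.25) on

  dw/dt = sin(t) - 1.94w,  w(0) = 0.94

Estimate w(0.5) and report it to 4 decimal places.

Midpoint: k1 = f(t_n, w_n); k2 = f(t_n + h/2, w_n + (h/2)·k1); w_{n+1} = w_n + h·k2.
t=0.000000, w=0.940000:
  k1 = f(0.000000, 0.940000) = -1.823600
  k2 = f(0.125000, 0.712050) = -1.256702
  w ← 0.940000 + 0.25·(-1.256702) = 0.625824
t=0.250000, w=0.625824:
  k1 = f(0.250000, 0.625824) = -0.966695
  k2 = f(0.375000, 0.504988) = -0.613403
  w ← 0.625824 + 0.25·(-0.613403) = 0.472474
w(0.5) ≈ 0.4725

0.4725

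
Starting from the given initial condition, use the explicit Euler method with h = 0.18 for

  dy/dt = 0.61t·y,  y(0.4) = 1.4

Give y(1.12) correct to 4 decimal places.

Euler: y_{n+1} = y_n + h·f(t_n, y_n).
t=0.400000, y=1.400000: f=0.341600 → y ← 1.400000 + 0.18·0.341600 = 1.461488
t=0.580000, y=1.461488: f=0.517074 → y ← 1.461488 + 0.18·0.517074 = 1.554561
t=0.760000, y=1.554561: f=0.720695 → y ← 1.554561 + 0.18·0.720695 = 1.684286
t=0.940000, y=1.684286: f=0.965770 → y ← 1.684286 + 0.18·0.965770 = 1.858125
y(1.12) ≈ 1.8581

1.8581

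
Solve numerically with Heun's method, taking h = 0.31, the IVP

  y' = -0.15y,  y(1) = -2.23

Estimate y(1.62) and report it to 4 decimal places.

-2.0320

Heun: k1 = f(t_n, y_n); k2 = f(t_n + h, y_n + h·k1); y_{n+1} = y_n + (h/2)·(k1 + k2).
t=1.000000, y=-2.230000:
  k1 = f(1.000000, -2.230000) = 0.334500
  k2 = f(1.310000, -2.126305) = 0.318946
  y ← -2.230000 + (0.31/2)·(0.334500 + 0.318946) = -2.128716
t=1.310000, y=-2.128716:
  k1 = f(1.310000, -2.128716) = 0.319307
  k2 = f(1.620000, -2.029731) = 0.304460
  y ← -2.128716 + (0.31/2)·(0.319307 + 0.304460) = -2.032032
y(1.62) ≈ -2.0320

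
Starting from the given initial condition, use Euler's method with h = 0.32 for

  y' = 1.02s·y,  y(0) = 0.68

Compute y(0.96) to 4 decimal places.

Euler: y_{n+1} = y_n + h·f(s_n, y_n).
s=0.000000, y=0.680000: f=0.000000 → y ← 0.680000 + 0.32·0.000000 = 0.680000
s=0.320000, y=0.680000: f=0.221952 → y ← 0.680000 + 0.32·0.221952 = 0.751025
s=0.640000, y=0.751025: f=0.490269 → y ← 0.751025 + 0.32·0.490269 = 0.907911
y(0.96) ≈ 0.9079

0.9079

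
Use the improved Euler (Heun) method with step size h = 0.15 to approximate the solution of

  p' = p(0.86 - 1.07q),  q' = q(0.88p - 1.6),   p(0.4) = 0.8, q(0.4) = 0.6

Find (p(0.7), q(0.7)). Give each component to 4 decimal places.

0.8747, 0.4628

Heun on (p,q): k1 = f(t_n, state_n); k2 = f(t_n + h, state_n + h·k1); state_{n+1} = state_n + (h/2)·(k1 + k2).
0.400000: (0.800000, 0.600000)
  k1 = (0.174400, -0.537600)
  predictor → (0.826160, 0.519360)
  k2 = (0.251388, -0.453390)
  → (0.831934, 0.525676)
0.550000: (0.831934, 0.525676)
  k1 = (0.247523, -0.456233)
  predictor → (0.869063, 0.457241)
  k2 = (0.322207, -0.381899)
  → (0.874664, 0.462816)
(p(0.7), q(0.7)) ≈ (0.8747, 0.4628)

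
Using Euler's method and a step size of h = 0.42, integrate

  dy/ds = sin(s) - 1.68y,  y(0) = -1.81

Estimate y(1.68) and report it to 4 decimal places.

0.4932

Euler: y_{n+1} = y_n + h·f(s_n, y_n).
s=0.000000, y=-1.810000: f=3.040800 → y ← -1.810000 + 0.42·3.040800 = -0.532864
s=0.420000, y=-0.532864: f=1.302972 → y ← -0.532864 + 0.42·1.302972 = 0.014384
s=0.840000, y=0.014384: f=0.720478 → y ← 0.014384 + 0.42·0.720478 = 0.316985
s=1.260000, y=0.316985: f=0.419556 → y ← 0.316985 + 0.42·0.419556 = 0.493198
y(1.68) ≈ 0.4932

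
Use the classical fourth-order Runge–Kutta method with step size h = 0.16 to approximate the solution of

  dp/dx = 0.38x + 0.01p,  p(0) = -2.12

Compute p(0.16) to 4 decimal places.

-2.1185

RK4: k1 = f(x_n, p_n); k2 = f(x_n + h/2, p_n + (h/2)·k1); k3 = f(x_n + h/2, p_n + (h/2)·k2); k4 = f(x_n + h, p_n + h·k3); p_{n+1} = p_n + (h/6)·(k1 + 2k2 + 2k3 + k4).
x=0.000000, p=-2.120000:
  k1 = f(0.000000, -2.120000) = -0.021200
  k2 = f(0.080000, -2.121696) = 0.009183
  k3 = f(0.080000, -2.119265) = 0.009207
  k4 = f(0.160000, -2.118527) = 0.039615
  p ← -2.120000 + (0.16/6)·(k1 + 2k2 + 2k3 + k4) = -2.118528
p(0.16) ≈ -2.1185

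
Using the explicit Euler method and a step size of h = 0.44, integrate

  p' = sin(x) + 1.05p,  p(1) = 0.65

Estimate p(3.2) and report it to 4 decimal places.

8.9271

Euler: p_{n+1} = p_n + h·f(x_n, p_n).
x=1.000000, p=0.650000: f=1.523971 → p ← 0.650000 + 0.44·1.523971 = 1.320547
x=1.440000, p=1.320547: f=2.378033 → p ← 1.320547 + 0.44·2.378033 = 2.366882
x=1.880000, p=2.366882: f=3.437802 → p ← 2.366882 + 0.44·3.437802 = 3.879515
x=2.320000, p=3.879515: f=4.805722 → p ← 3.879515 + 0.44·4.805722 = 5.994032
x=2.760000, p=5.994032: f=6.666133 → p ← 5.994032 + 0.44·6.666133 = 8.927131
p(3.2) ≈ 8.9271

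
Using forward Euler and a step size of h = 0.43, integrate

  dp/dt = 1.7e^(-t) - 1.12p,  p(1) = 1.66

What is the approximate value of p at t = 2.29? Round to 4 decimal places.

Euler: p_{n+1} = p_n + h·f(t_n, p_n).
t=1.000000, p=1.660000: f=-1.233805 → p ← 1.660000 + 0.43·(-1.233805) = 1.129464
t=1.430000, p=1.129464: f=-0.858174 → p ← 1.129464 + 0.43·(-0.858174) = 0.760449
t=1.860000, p=0.760449: f=-0.587059 → p ← 0.760449 + 0.43·(-0.587059) = 0.508013
p(2.29) ≈ 0.5080

0.5080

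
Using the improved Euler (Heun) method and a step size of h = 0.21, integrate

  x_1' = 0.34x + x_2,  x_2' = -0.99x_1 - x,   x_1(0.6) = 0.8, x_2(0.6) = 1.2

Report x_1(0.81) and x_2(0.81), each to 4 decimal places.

1.0716, 0.8550

Heun on (x_1,x_2): k1 = f(x_n, state_n); k2 = f(x_n + h, state_n + h·k1); state_{n+1} = state_n + (h/2)·(k1 + k2).
0.600000: (0.800000, 1.200000)
  k1 = (1.404000, -1.392000)
  predictor → (1.094840, 0.907680)
  k2 = (1.183080, -1.893892)
  → (1.071643, 0.854981)
(x_1(0.81), x_2(0.81)) ≈ (1.0716, 0.8550)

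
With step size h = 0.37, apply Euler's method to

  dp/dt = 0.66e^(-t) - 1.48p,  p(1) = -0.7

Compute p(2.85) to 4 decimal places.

0.0389

Euler: p_{n+1} = p_n + h·f(t_n, p_n).
t=1.000000, p=-0.700000: f=1.278800 → p ← -0.700000 + 0.37·1.278800 = -0.226844
t=1.370000, p=-0.226844: f=0.503439 → p ← -0.226844 + 0.37·0.503439 = -0.040571
t=1.740000, p=-0.040571: f=0.175889 → p ← -0.040571 + 0.37·0.175889 = 0.024508
t=2.110000, p=0.024508: f=0.043746 → p ← 0.024508 + 0.37·0.043746 = 0.040694
t=2.480000, p=0.040694: f=-0.004956 → p ← 0.040694 + 0.37·(-0.004956) = 0.038860
p(2.85) ≈ 0.0389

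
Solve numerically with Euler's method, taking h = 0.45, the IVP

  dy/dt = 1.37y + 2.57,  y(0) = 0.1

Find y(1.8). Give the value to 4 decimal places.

11.6159

Euler: y_{n+1} = y_n + h·f(t_n, y_n).
t=0.000000, y=0.100000: f=2.707000 → y ← 0.100000 + 0.45·2.707000 = 1.318150
t=0.450000, y=1.318150: f=4.375865 → y ← 1.318150 + 0.45·4.375865 = 3.287289
t=0.900000, y=3.287289: f=7.073587 → y ← 3.287289 + 0.45·7.073587 = 6.470403
t=1.350000, y=6.470403: f=11.434453 → y ← 6.470403 + 0.45·11.434453 = 11.615907
y(1.8) ≈ 11.6159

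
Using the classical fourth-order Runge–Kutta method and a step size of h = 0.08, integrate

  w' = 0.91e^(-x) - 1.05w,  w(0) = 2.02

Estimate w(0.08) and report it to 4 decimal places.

1.9243

RK4: k1 = f(x_n, w_n); k2 = f(x_n + h/2, w_n + (h/2)·k1); k3 = f(x_n + h/2, w_n + (h/2)·k2); k4 = f(x_n + h, w_n + h·k3); w_{n+1} = w_n + (h/6)·(k1 + 2k2 + 2k3 + k4).
x=0.000000, w=2.020000:
  k1 = f(0.000000, 2.020000) = -1.211000
  k2 = f(0.040000, 1.971560) = -1.195820
  k3 = f(0.040000, 1.972167) = -1.196457
  k4 = f(0.080000, 1.924283) = -1.180462
  w ← 2.020000 + (0.08/6)·(k1 + 2k2 + 2k3 + k4) = 1.924320
w(0.08) ≈ 1.9243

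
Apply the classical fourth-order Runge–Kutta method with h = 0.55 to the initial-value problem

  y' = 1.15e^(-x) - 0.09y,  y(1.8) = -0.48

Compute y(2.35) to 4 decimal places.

RK4: k1 = f(x_n, y_n); k2 = f(x_n + h/2, y_n + (h/2)·k1); k3 = f(x_n + h/2, y_n + (h/2)·k2); k4 = f(x_n + h, y_n + h·k3); y_{n+1} = y_n + (h/6)·(k1 + 2k2 + 2k3 + k4).
x=1.800000, y=-0.480000:
  k1 = f(1.800000, -0.480000) = 0.233294
  k2 = f(2.075000, -0.415844) = 0.181816
  k3 = f(2.075000, -0.430001) = 0.183090
  k4 = f(2.350000, -0.379301) = 0.143812
  y ← -0.480000 + (0.55/6)·(k1 + 2k2 + 2k3 + k4) = -0.378533
y(2.35) ≈ -0.3785

-0.3785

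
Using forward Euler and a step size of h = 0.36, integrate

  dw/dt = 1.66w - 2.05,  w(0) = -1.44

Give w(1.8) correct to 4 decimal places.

-26.6041

Euler: w_{n+1} = w_n + h·f(t_n, w_n).
t=0.000000, w=-1.440000: f=-4.440400 → w ← -1.440000 + 0.36·(-4.440400) = -3.038544
t=0.360000, w=-3.038544: f=-7.093983 → w ← -3.038544 + 0.36·(-7.093983) = -5.592378
t=0.720000, w=-5.592378: f=-11.333347 → w ← -5.592378 + 0.36·(-11.333347) = -9.672383
t=1.080000, w=-9.672383: f=-18.106156 → w ← -9.672383 + 0.36·(-18.106156) = -16.190599
t=1.440000, w=-16.190599: f=-28.926394 → w ← -16.190599 + 0.36·(-28.926394) = -26.604101
w(1.8) ≈ -26.6041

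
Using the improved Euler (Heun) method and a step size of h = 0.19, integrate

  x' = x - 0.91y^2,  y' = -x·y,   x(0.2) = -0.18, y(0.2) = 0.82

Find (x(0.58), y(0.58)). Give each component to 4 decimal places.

Heun on (x,y): k1 = f(s_n, state_n); k2 = f(s_n + h, state_n + h·k1); state_{n+1} = state_n + (h/2)·(k1 + k2).
0.200000: (-0.180000, 0.820000)
  k1 = (-0.791884, 0.147600)
  predictor → (-0.330458, 0.848044)
  k2 = (-0.984911, 0.280243)
  → (-0.348795, 0.860645)
0.390000: (-0.348795, 0.860645)
  k1 = (-1.022842, 0.300189)
  predictor → (-0.543135, 0.917681)
  k2 = (-1.309481, 0.498425)
  → (-0.570366, 0.936513)
(x(0.58), y(0.58)) ≈ (-0.5704, 0.9365)

-0.5704, 0.9365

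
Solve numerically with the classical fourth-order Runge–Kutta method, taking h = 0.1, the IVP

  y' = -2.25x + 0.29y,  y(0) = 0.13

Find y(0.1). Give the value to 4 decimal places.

0.1225

RK4: k1 = f(x_n, y_n); k2 = f(x_n + h/2, y_n + (h/2)·k1); k3 = f(x_n + h/2, y_n + (h/2)·k2); k4 = f(x_n + h, y_n + h·k3); y_{n+1} = y_n + (h/6)·(k1 + 2k2 + 2k3 + k4).
x=0.000000, y=0.130000:
  k1 = f(0.000000, 0.130000) = 0.037700
  k2 = f(0.050000, 0.131885) = -0.074253
  k3 = f(0.050000, 0.126287) = -0.075877
  k4 = f(0.100000, 0.122412) = -0.189500
  y ← 0.130000 + (0.1/6)·(k1 + 2k2 + 2k3 + k4) = 0.122466
y(0.1) ≈ 0.1225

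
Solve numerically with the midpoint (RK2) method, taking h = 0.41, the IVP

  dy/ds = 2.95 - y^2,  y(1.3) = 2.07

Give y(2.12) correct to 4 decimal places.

Midpoint: k1 = f(s_n, y_n); k2 = f(s_n + h/2, y_n + (h/2)·k1); y_{n+1} = y_n + h·k2.
s=1.300000, y=2.070000:
  k1 = f(1.300000, 2.070000) = -1.334900
  k2 = f(1.505000, 1.796345) = -0.276857
  y ← 2.070000 + 0.41·(-0.276857) = 1.956489
s=1.710000, y=1.956489:
  k1 = f(1.710000, 1.956489) = -0.877848
  k2 = f(1.915000, 1.776530) = -0.206058
  y ← 1.956489 + 0.41·(-0.206058) = 1.872005
y(2.12) ≈ 1.8720

1.8720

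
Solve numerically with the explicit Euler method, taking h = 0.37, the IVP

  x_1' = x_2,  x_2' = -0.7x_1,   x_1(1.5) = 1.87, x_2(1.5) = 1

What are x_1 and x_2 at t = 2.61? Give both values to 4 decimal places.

2.4069, -0.6941

Euler on (x_1,x_2): x_1_{n+1} = x_1_n + h·x_1', x_2_{n+1} = x_2_n + h·x_2'.
1.500000: (1.870000, 1.000000); f=(1.000000, -1.309000) → (2.240000, 0.515670)
1.870000: (2.240000, 0.515670); f=(0.515670, -1.568000) → (2.430798, -0.064490)
2.240000: (2.430798, -0.064490); f=(-0.064490, -1.701559) → (2.406937, -0.694067)
(x_1(2.61), x_2(2.61)) ≈ (2.4069, -0.6941)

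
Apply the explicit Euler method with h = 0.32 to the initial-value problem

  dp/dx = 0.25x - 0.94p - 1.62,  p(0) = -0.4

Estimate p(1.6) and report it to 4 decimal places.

Euler: p_{n+1} = p_n + h·f(x_n, p_n).
x=0.000000, p=-0.400000: f=-1.244000 → p ← -0.400000 + 0.32·(-1.244000) = -0.798080
x=0.320000, p=-0.798080: f=-0.789805 → p ← -0.798080 + 0.32·(-0.789805) = -1.050818
x=0.640000, p=-1.050818: f=-0.472232 → p ← -1.050818 + 0.32·(-0.472232) = -1.201932
x=0.960000, p=-1.201932: f=-0.250184 → p ← -1.201932 + 0.32·(-0.250184) = -1.281991
x=1.280000, p=-1.281991: f=-0.094929 → p ← -1.281991 + 0.32·(-0.094929) = -1.312368
p(1.6) ≈ -1.3124

-1.3124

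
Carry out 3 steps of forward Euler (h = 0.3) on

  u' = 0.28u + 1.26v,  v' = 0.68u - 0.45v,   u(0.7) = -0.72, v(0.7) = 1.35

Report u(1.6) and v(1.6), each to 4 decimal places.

Euler on (u,v): u_{n+1} = u_n + h·u', v_{n+1} = v_n + h·v'.
0.700000: (-0.720000, 1.350000); f=(1.499400, -1.097100) → (-0.270180, 1.020870)
1.000000: (-0.270180, 1.020870); f=(1.210646, -0.643114) → (0.093014, 0.827936)
1.300000: (0.093014, 0.827936); f=(1.069243, -0.309322) → (0.413787, 0.735139)
(u(1.6), v(1.6)) ≈ (0.4138, 0.7351)

0.4138, 0.7351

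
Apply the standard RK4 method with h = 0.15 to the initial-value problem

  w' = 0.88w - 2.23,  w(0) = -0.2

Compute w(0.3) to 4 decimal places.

-1.0260

RK4: k1 = f(x_n, w_n); k2 = f(x_n + h/2, w_n + (h/2)·k1); k3 = f(x_n + h/2, w_n + (h/2)·k2); k4 = f(x_n + h, w_n + h·k3); w_{n+1} = w_n + (h/6)·(k1 + 2k2 + 2k3 + k4).
x=0.000000, w=-0.200000:
  k1 = f(0.000000, -0.200000) = -2.406000
  k2 = f(0.075000, -0.380450) = -2.564796
  k3 = f(0.075000, -0.392360) = -2.575277
  k4 = f(0.150000, -0.586291) = -2.745937
  w ← -0.200000 + (0.15/6)·(k1 + 2k2 + 2k3 + k4) = -0.585802
x=0.150000, w=-0.585802:
  k1 = f(0.150000, -0.585802) = -2.745506
  k2 = f(0.225000, -0.791715) = -2.926709
  k3 = f(0.225000, -0.805305) = -2.938669
  k4 = f(0.300000, -1.026602) = -3.133410
  w ← -0.585802 + (0.15/6)·(k1 + 2k2 + 2k3 + k4) = -1.026044
w(0.3) ≈ -1.0260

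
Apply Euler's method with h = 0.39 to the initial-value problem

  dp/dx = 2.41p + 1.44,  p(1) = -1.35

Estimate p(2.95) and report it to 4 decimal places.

Euler: p_{n+1} = p_n + h·f(x_n, p_n).
x=1.000000, p=-1.350000: f=-1.813500 → p ← -1.350000 + 0.39·(-1.813500) = -2.057265
x=1.390000, p=-2.057265: f=-3.518009 → p ← -2.057265 + 0.39·(-3.518009) = -3.429288
x=1.780000, p=-3.429288: f=-6.824585 → p ← -3.429288 + 0.39·(-6.824585) = -6.090877
x=2.170000, p=-6.090877: f=-13.239012 → p ← -6.090877 + 0.39·(-13.239012) = -11.254091
x=2.560000, p=-11.254091: f=-25.682360 → p ← -11.254091 + 0.39·(-25.682360) = -21.270212
p(2.95) ≈ -21.2702

-21.2702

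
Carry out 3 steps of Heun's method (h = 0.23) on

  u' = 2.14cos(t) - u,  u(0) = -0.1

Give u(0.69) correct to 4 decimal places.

0.9039

Heun: k1 = f(t_n, u_n); k2 = f(t_n + h, u_n + h·k1); u_{n+1} = u_n + (h/2)·(k1 + k2).
t=0.000000, u=-0.100000:
  k1 = f(0.000000, -0.100000) = 2.240000
  k2 = f(0.230000, 0.415200) = 1.668446
  u ← -0.100000 + (0.23/2)·(2.240000 + 1.668446) = 0.349471
t=0.230000, u=0.349471:
  k1 = f(0.230000, 0.349471) = 1.734175
  k2 = f(0.460000, 0.748332) = 1.169221
  u ← 0.349471 + (0.23/2)·(1.734175 + 1.169221) = 0.683362
t=0.460000, u=0.683362:
  k1 = f(0.460000, 0.683362) = 1.234191
  k2 = f(0.690000, 0.967226) = 0.683241
  u ← 0.683362 + (0.23/2)·(1.234191 + 0.683241) = 0.903866
u(0.69) ≈ 0.9039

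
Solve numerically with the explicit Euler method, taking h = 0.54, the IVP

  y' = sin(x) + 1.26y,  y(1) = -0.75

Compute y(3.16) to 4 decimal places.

-1.2386

Euler: y_{n+1} = y_n + h·f(x_n, y_n).
x=1.000000, y=-0.750000: f=-0.103529 → y ← -0.750000 + 0.54·(-0.103529) = -0.805906
x=1.540000, y=-0.805906: f=-0.015915 → y ← -0.805906 + 0.54·(-0.015915) = -0.814500
x=2.080000, y=-0.814500: f=-0.153137 → y ← -0.814500 + 0.54·(-0.153137) = -0.897194
x=2.620000, y=-0.897194: f=-0.632203 → y ← -0.897194 + 0.54·(-0.632203) = -1.238583
y(3.16) ≈ -1.2386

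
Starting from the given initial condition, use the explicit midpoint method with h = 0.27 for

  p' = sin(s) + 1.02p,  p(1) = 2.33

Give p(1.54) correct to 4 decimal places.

Midpoint: k1 = f(s_n, p_n); k2 = f(s_n + h/2, p_n + (h/2)·k1); p_{n+1} = p_n + h·k2.
s=1.000000, p=2.330000:
  k1 = f(1.000000, 2.330000) = 3.218071
  k2 = f(1.135000, 2.764440) = 3.726263
  p ← 2.330000 + 0.27·3.726263 = 3.336091
s=1.270000, p=3.336091:
  k1 = f(1.270000, 3.336091) = 4.357914
  k2 = f(1.405000, 3.924409) = 4.989185
  p ← 3.336091 + 0.27·4.989185 = 4.683171
p(1.54) ≈ 4.6832

4.6832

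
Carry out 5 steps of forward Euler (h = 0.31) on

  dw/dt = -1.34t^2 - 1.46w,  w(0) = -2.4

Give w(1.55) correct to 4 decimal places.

-1.0077

Euler: w_{n+1} = w_n + h·f(t_n, w_n).
t=0.000000, w=-2.400000: f=3.504000 → w ← -2.400000 + 0.31·3.504000 = -1.313760
t=0.310000, w=-1.313760: f=1.789316 → w ← -1.313760 + 0.31·1.789316 = -0.759072
t=0.620000, w=-0.759072: f=0.593149 → w ← -0.759072 + 0.31·0.593149 = -0.575196
t=0.930000, w=-0.575196: f=-0.319180 → w ← -0.575196 + 0.31·(-0.319180) = -0.674142
t=1.240000, w=-0.674142: f=-1.076137 → w ← -0.674142 + 0.31·(-1.076137) = -1.007744
w(1.55) ≈ -1.0077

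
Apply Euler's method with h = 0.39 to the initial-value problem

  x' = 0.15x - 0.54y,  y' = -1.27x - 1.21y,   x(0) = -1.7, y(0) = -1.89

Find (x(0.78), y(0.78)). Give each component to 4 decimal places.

Euler on (x,y): x_{n+1} = x_n + h·x', y_{n+1} = y_n + h·y'.
0.000000: (-1.700000, -1.890000); f=(0.765600, 4.445900) → (-1.401416, -0.156099)
0.390000: (-1.401416, -0.156099); f=(-0.125919, 1.968678) → (-1.450524, 0.611685)
(x(0.78), y(0.78)) ≈ (-1.4505, 0.6117)

-1.4505, 0.6117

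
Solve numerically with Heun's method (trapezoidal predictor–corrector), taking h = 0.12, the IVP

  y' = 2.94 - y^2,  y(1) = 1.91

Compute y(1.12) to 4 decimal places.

1.8441

Heun: k1 = f(t_n, y_n); k2 = f(t_n + h, y_n + h·k1); y_{n+1} = y_n + (h/2)·(k1 + k2).
t=1.000000, y=1.910000:
  k1 = f(1.000000, 1.910000) = -0.708100
  k2 = f(1.120000, 1.825028) = -0.390727
  y ← 1.910000 + (0.12/2)·(-0.708100 + (-0.390727)) = 1.844070
y(1.12) ≈ 1.8441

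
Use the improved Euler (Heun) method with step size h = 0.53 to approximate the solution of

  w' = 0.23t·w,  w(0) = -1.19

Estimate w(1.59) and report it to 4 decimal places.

-1.5880

Heun: k1 = f(t_n, w_n); k2 = f(t_n + h, w_n + h·k1); w_{n+1} = w_n + (h/2)·(k1 + k2).
t=0.000000, w=-1.190000:
  k1 = f(0.000000, -1.190000) = 0.000000
  k2 = f(0.530000, -1.190000) = -0.145061
  w ← -1.190000 + (0.53/2)·(0.000000 + (-0.145061)) = -1.228441
t=0.530000, w=-1.228441:
  k1 = f(0.530000, -1.228441) = -0.149747
  k2 = f(1.060000, -1.307807) = -0.318843
  w ← -1.228441 + (0.53/2)·(-0.149747 + (-0.318843)) = -1.352618
t=1.060000, w=-1.352618:
  k1 = f(1.060000, -1.352618) = -0.329768
  k2 = f(1.590000, -1.527395) = -0.558568
  w ← -1.352618 + (0.53/2)·(-0.329768 + (-0.558568)) = -1.588027
w(1.59) ≈ -1.5880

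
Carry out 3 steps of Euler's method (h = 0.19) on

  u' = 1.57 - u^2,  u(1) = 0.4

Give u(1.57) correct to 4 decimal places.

1.0321

Euler: u_{n+1} = u_n + h·f(x_n, u_n).
x=1.000000, u=0.400000: f=1.410000 → u ← 0.400000 + 0.19·1.410000 = 0.667900
x=1.190000, u=0.667900: f=1.123910 → u ← 0.667900 + 0.19·1.123910 = 0.881443
x=1.380000, u=0.881443: f=0.793059 → u ← 0.881443 + 0.19·0.793059 = 1.032124
u(1.57) ≈ 1.0321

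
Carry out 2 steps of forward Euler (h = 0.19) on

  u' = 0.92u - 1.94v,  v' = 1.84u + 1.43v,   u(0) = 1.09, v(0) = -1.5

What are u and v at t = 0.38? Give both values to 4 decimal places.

2.7166, -1.3003

Euler on (u,v): u_{n+1} = u_n + h·u', v_{n+1} = v_n + h·v'.
0.000000: (1.090000, -1.500000); f=(3.912800, -0.139400) → (1.833432, -1.526486)
0.190000: (1.833432, -1.526486); f=(4.648140, 1.190640) → (2.716579, -1.300264)
(u(0.38), v(0.38)) ≈ (2.7166, -1.3003)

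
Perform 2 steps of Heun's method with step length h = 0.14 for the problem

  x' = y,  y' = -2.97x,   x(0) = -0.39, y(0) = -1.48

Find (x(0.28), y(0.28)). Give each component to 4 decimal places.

Heun on (x,y): k1 = f(t_n, state_n); k2 = f(t_n + h, state_n + h·k1); state_{n+1} = state_n + (h/2)·(k1 + k2).
0.000000: (-0.390000, -1.480000)
  k1 = (-1.480000, 1.158300)
  predictor → (-0.597200, -1.317838)
  k2 = (-1.317838, 1.773684)
  → (-0.585849, -1.274761)
0.140000: (-0.585849, -1.274761)
  k1 = (-1.274761, 1.739971)
  predictor → (-0.764315, -1.031165)
  k2 = (-1.031165, 2.270016)
  → (-0.747264, -0.994062)
(x(0.28), y(0.28)) ≈ (-0.7473, -0.9941)

-0.7473, -0.9941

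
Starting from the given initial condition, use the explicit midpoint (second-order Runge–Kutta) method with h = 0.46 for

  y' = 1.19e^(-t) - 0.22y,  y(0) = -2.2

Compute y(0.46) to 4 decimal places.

Midpoint: k1 = f(t_n, y_n); k2 = f(t_n + h/2, y_n + (h/2)·k1); y_{n+1} = y_n + h·k2.
t=0.000000, y=-2.200000:
  k1 = f(0.000000, -2.200000) = 1.674000
  k2 = f(0.230000, -1.814980) = 1.344791
  y ← -2.200000 + 0.46·1.344791 = -1.581396
y(0.46) ≈ -1.5814

-1.5814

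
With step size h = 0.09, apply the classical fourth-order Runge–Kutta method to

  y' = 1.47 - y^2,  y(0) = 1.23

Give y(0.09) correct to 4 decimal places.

1.2265

RK4: k1 = f(s_n, y_n); k2 = f(s_n + h/2, y_n + (h/2)·k1); k3 = f(s_n + h/2, y_n + (h/2)·k2); k4 = f(s_n + h, y_n + h·k3); y_{n+1} = y_n + (h/6)·(k1 + 2k2 + 2k3 + k4).
s=0.000000, y=1.230000:
  k1 = f(0.000000, 1.230000) = -0.042900
  k2 = f(0.045000, 1.228069) = -0.038155
  k3 = f(0.045000, 1.228283) = -0.038679
  k4 = f(0.090000, 1.226519) = -0.034349
  y ← 1.230000 + (0.09/6)·(k1 + 2k2 + 2k3 + k4) = 1.226536
y(0.09) ≈ 1.2265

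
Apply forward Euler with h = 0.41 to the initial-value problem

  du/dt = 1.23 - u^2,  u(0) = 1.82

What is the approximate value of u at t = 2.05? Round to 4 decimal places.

Euler: u_{n+1} = u_n + h·f(t_n, u_n).
t=0.000000, u=1.820000: f=-2.082400 → u ← 1.820000 + 0.41·(-2.082400) = 0.966216
t=0.410000, u=0.966216: f=0.296427 → u ← 0.966216 + 0.41·0.296427 = 1.087751
t=0.820000, u=1.087751: f=0.046798 → u ← 1.087751 + 0.41·0.046798 = 1.106938
t=1.230000, u=1.106938: f=0.004688 → u ← 1.106938 + 0.41·0.004688 = 1.108860
t=1.640000, u=1.108860: f=0.000429 → u ← 1.108860 + 0.41·0.000429 = 1.109036
u(2.05) ≈ 1.1090

1.1090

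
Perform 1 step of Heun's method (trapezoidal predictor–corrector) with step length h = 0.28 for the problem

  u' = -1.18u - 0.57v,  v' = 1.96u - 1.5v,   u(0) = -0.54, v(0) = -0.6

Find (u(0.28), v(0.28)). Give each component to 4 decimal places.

-0.3076, -0.5598

Heun on (u,v): k1 = f(t_n, state_n); k2 = f(t_n + h, state_n + h·k1); state_{n+1} = state_n + (h/2)·(k1 + k2).
0.000000: (-0.540000, -0.600000)
  k1 = (0.979200, -0.158400)
  predictor → (-0.265824, -0.644352)
  k2 = (0.680953, 0.445513)
  → (-0.307579, -0.559804)
(u(0.28), v(0.28)) ≈ (-0.3076, -0.5598)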